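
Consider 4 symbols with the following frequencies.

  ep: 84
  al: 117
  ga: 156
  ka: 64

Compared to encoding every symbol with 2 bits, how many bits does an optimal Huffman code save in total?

8

Fixed-length: 2 bits × 421 symbols = 842 bits.
Huffman merges:
ka(64) + ep(84) → 148
al(117) + 148 → 265
ga(156) + 265 → 421
Huffman total = 148 + 265 + 421 = 834 bits.
Saving = 842 − 834 = 8 bits.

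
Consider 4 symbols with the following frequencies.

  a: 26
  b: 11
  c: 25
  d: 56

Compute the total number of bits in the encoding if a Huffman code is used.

216

Build the Huffman tree bottom-up:
combine b(11), c(25) → 36
combine a(26), 36 → 62
combine d(56), 62 → 118
The encoded length is the sum of every internal node's weight: 36 + 62 + 118 = 216 bits.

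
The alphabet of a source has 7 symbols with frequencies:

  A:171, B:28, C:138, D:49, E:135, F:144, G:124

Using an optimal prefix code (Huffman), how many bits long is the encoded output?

Build the Huffman tree bottom-up:
B(28) + D(49) → 77
77 + G(124) → 201
E(135) + C(138) → 273
F(144) + A(171) → 315
201 + 273 → 474
315 + 474 → 789
Each symbol's bit-cost is frequency × depth; summing gives 2129 bits (equivalently 77 + 201 + 273 + 315 + 474 + 789).

2129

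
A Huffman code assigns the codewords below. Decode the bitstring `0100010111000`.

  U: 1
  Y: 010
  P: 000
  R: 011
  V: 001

Read left to right; each codeword is recognised as soon as it completes (prefix code):
  010→Y | 001→V | 011→R | 1→U | 000→P
Decoded message: YVRUP

YVRUP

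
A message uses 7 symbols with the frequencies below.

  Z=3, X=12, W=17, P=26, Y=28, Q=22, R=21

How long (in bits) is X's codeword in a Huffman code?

4

Build the tree from the bottom:
Z(3) + X(12) → 15
15 + W(17) → 32
R(21) + Q(22) → 43
P(26) + Y(28) → 54
32 + 43 → 75
54 + 75 → 129
X sits 4 levels below the root, so its codeword is 4 bits.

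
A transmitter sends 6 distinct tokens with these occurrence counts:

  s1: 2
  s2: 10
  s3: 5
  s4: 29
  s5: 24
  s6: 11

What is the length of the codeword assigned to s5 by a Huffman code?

2

Repeatedly merge the two smallest:
merge s1(2) and s3(5): 7
merge 7 and s2(10): 17
merge s6(11) and 17: 28
merge s5(24) and 28: 52
merge s4(29) and 52: 81
s5's leaf is at depth 2, giving a 2-bit codeword.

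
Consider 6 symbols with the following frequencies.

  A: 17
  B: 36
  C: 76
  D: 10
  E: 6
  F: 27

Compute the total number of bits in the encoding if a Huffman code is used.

377

Merge the two smallest weights repeatedly:
E(6) + D(10) → 16
16 + A(17) → 33
F(27) + 33 → 60
B(36) + 60 → 96
C(76) + 96 → 172
Total encoded bits = sum of merged weights = 16 + 33 + 60 + 96 + 172 = 377.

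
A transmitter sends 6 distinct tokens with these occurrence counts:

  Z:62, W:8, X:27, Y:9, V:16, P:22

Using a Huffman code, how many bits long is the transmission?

325

Merge the two smallest weights repeatedly:
merge W(8) and Y(9): 17
merge V(16) and 17: 33
merge P(22) and X(27): 49
merge 33 and 49: 82
merge Z(62) and 82: 144
Total encoded bits = sum of merged weights = 17 + 33 + 49 + 82 + 144 = 325.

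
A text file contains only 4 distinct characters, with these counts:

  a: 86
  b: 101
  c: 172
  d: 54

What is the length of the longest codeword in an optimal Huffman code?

Merge the two lowest-weight nodes at each step:
d(54) + a(86) → 140
b(101) + 140 → 241
c(172) + 241 → 413
The rarest symbols sit at the bottom; the longest codeword is 3 bits.

3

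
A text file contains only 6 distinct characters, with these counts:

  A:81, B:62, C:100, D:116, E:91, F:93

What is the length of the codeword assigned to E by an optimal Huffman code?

3

Huffman merges, smallest pair first:
merge B(62) and A(81): 143
merge E(91) and F(93): 184
merge C(100) and D(116): 216
merge 143 and 184: 327
merge 216 and 327: 543
The subtree containing E is merged 3 times, so code length = 3.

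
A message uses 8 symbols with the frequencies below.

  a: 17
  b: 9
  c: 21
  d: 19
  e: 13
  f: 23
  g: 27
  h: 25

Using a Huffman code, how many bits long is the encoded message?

457

Greedily combine the two least-frequent nodes:
merge b(9) and e(13): 22
merge a(17) and d(19): 36
merge c(21) and 22: 43
merge f(23) and h(25): 48
merge g(27) and 36: 63
merge 43 and 48: 91
merge 63 and 91: 154
Total encoded bits = sum of merged weights = 22 + 36 + 43 + 48 + 63 + 91 + 154 = 457.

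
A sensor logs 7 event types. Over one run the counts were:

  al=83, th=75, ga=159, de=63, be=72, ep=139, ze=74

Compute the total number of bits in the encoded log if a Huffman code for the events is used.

Merge the two smallest weights repeatedly:
de(63) + be(72) → 135
ze(74) + th(75) → 149
al(83) + 135 → 218
ep(139) + 149 → 288
ga(159) + 218 → 377
288 + 377 → 665
Total encoded bits = sum of merged weights = 135 + 149 + 218 + 288 + 377 + 665 = 1832.

1832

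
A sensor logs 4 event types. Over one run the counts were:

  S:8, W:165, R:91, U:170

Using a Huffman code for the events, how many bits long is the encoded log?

Merge the two smallest weights repeatedly:
S(8) + R(91) → 99
99 + W(165) → 264
U(170) + 264 → 434
The encoded length is the sum of every internal node's weight: 99 + 264 + 434 = 797 bits.

797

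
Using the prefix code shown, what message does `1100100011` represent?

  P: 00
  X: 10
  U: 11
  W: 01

UPXPU

Read left to right; each codeword is recognised as soon as it completes (prefix code):
  11→U | 00→P | 10→X | 00→P | 11→U
Decoded message: UPXPU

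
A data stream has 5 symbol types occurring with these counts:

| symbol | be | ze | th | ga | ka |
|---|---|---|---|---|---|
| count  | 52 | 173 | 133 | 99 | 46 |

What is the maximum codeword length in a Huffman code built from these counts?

3

Merge the two lowest-weight nodes at each step:
merge ka(46) and be(52): 98
merge 98 and ga(99): 197
merge th(133) and ze(173): 306
merge 197 and 306: 503
The rarest symbols sit at the bottom; the longest codeword is 3 bits.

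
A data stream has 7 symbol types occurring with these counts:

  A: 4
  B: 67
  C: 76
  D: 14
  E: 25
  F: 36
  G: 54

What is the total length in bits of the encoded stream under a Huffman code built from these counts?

Merge the two smallest weights repeatedly:
A(4) + D(14) → 18
18 + E(25) → 43
F(36) + 43 → 79
G(54) + B(67) → 121
C(76) + 79 → 155
121 + 155 → 276
Total encoded bits = sum of merged weights = 18 + 43 + 79 + 121 + 155 + 276 = 692.

692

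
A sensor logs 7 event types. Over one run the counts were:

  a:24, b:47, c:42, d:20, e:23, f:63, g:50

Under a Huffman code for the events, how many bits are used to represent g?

Build the tree from the bottom:
combine d(20), e(23) → 43
combine a(24), c(42) → 66
combine 43, b(47) → 90
combine g(50), f(63) → 113
combine 66, 90 → 156
combine 113, 156 → 269
g sits 2 levels below the root, so its codeword is 2 bits.

2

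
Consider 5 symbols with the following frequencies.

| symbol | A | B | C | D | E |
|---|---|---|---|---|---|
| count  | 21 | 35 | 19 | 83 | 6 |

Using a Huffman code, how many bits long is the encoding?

316

Merge the two smallest weights repeatedly:
merge E(6) and C(19): 25
merge A(21) and 25: 46
merge B(35) and 46: 81
merge 81 and D(83): 164
The encoded length is the sum of every internal node's weight: 25 + 46 + 81 + 164 = 316 bits.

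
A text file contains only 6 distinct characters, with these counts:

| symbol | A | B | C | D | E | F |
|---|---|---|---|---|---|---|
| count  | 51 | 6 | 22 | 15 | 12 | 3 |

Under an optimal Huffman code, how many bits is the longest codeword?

5

Merge the two lowest-weight nodes at each step:
merge F(3) and B(6): 9
merge 9 and E(12): 21
merge D(15) and 21: 36
merge C(22) and 36: 58
merge A(51) and 58: 109
The rarest symbols sit at the bottom; the longest codeword is 5 bits.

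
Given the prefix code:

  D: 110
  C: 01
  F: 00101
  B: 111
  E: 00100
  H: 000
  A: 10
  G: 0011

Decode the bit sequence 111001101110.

BGCD

Read left to right; each codeword is recognised as soon as it completes (prefix code):
  111→B | 0011→G | 01→C | 110→D
Decoded message: BGCD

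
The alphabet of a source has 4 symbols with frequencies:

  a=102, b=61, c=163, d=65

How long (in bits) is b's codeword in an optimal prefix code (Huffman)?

3

Repeatedly merge the two smallest:
b(61) + d(65) → 126
a(102) + 126 → 228
c(163) + 228 → 391
b's leaf is at depth 3, giving a 3-bit codeword.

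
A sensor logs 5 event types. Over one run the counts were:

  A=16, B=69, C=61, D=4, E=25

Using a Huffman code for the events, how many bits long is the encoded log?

Merge the two smallest weights repeatedly:
combine D(4), A(16) → 20
combine 20, E(25) → 45
combine 45, C(61) → 106
combine B(69), 106 → 175
Each symbol's bit-cost is frequency × depth; summing gives 346 bits (equivalently 20 + 45 + 106 + 175).

346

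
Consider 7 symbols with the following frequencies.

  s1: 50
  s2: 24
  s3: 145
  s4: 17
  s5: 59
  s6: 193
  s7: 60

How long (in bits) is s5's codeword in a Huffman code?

Huffman merges, smallest pair first:
combine s4(17), s2(24) → 41
combine 41, s1(50) → 91
combine s5(59), s7(60) → 119
combine 91, 119 → 210
combine s3(145), s6(193) → 338
combine 210, 338 → 548
s5's leaf is at depth 3, giving a 3-bit codeword.

3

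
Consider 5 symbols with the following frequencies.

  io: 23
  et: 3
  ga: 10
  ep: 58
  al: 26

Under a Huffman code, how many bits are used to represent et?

Repeatedly merge the two smallest:
merge et(3) and ga(10): 13
merge 13 and io(23): 36
merge al(26) and 36: 62
merge ep(58) and 62: 120
The subtree containing et is merged 4 times, so code length = 4.

4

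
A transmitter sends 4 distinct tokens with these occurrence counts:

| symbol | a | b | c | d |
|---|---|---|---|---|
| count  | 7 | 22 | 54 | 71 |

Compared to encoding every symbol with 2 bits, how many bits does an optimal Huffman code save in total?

Fixed-length: 2 bits × 154 symbols = 308 bits.
Huffman merges:
merge a(7) and b(22): 29
merge 29 and c(54): 83
merge d(71) and 83: 154
Huffman total = 29 + 83 + 154 = 266 bits.
Saving = 308 − 266 = 42 bits.

42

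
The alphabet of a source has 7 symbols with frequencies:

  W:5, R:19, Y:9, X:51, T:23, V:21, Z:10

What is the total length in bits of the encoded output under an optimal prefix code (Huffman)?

350

Build the Huffman tree bottom-up:
W(5) + Y(9) → 14
Z(10) + 14 → 24
R(19) + V(21) → 40
T(23) + 24 → 47
40 + 47 → 87
X(51) + 87 → 138
Total encoded bits = sum of merged weights = 14 + 24 + 40 + 47 + 87 + 138 = 350.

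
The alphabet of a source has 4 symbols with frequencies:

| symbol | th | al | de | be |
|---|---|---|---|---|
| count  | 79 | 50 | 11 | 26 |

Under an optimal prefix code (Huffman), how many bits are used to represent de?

3

Huffman merges, smallest pair first:
combine de(11), be(26) → 37
combine 37, al(50) → 87
combine th(79), 87 → 166
de sits 3 levels below the root, so its codeword is 3 bits.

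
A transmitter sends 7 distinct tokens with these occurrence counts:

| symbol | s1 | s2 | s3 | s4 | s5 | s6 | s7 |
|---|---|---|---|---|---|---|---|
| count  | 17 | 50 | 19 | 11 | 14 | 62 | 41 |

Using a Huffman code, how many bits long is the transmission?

550

Merge the two smallest weights repeatedly:
s4(11) + s5(14) → 25
s1(17) + s3(19) → 36
25 + 36 → 61
s7(41) + s2(50) → 91
61 + s6(62) → 123
91 + 123 → 214
Each symbol's bit-cost is frequency × depth; summing gives 550 bits (equivalently 25 + 36 + 61 + 91 + 123 + 214).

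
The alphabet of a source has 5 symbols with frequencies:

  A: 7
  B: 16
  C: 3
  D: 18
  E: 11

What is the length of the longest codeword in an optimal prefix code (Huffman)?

3

Merge the two lowest-weight nodes at each step:
C(3) + A(7) → 10
10 + E(11) → 21
B(16) + D(18) → 34
21 + 34 → 55
Maximum depth reached is 3.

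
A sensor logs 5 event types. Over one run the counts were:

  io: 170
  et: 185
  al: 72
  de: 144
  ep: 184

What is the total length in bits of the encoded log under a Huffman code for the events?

Greedily combine the two least-frequent nodes:
al(72) + de(144) → 216
io(170) + ep(184) → 354
et(185) + 216 → 401
354 + 401 → 755
Total encoded bits = sum of merged weights = 216 + 354 + 401 + 755 = 1726.

1726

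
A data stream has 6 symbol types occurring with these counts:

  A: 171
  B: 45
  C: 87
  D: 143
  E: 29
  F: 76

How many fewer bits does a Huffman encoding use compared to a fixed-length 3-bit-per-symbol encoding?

327

Fixed-length: 3 bits × 551 symbols = 1653 bits.
Huffman merges:
E(29) + B(45) → 74
74 + F(76) → 150
C(87) + D(143) → 230
150 + A(171) → 321
230 + 321 → 551
Huffman total = 74 + 150 + 230 + 321 + 551 = 1326 bits.
Saving = 1653 − 1326 = 327 bits.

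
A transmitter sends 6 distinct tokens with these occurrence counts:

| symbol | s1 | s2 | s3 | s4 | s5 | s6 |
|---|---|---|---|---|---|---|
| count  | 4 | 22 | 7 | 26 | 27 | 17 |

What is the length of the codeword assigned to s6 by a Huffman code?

3

Huffman merges, smallest pair first:
s1(4) + s3(7) → 11
11 + s6(17) → 28
s2(22) + s4(26) → 48
s5(27) + 28 → 55
48 + 55 → 103
s6 sits 3 levels below the root, so its codeword is 3 bits.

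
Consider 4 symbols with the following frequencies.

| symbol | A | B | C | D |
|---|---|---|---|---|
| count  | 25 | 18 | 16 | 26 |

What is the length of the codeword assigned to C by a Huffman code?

Repeatedly merge the two smallest:
C(16) + B(18) → 34
A(25) + D(26) → 51
34 + 51 → 85
The subtree containing C is merged 2 times, so code length = 2.

2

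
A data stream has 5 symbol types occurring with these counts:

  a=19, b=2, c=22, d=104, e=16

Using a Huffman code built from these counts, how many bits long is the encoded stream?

Build the Huffman tree bottom-up:
b(2) + e(16) → 18
18 + a(19) → 37
c(22) + 37 → 59
59 + d(104) → 163
Total encoded bits = sum of merged weights = 18 + 37 + 59 + 163 = 277.

277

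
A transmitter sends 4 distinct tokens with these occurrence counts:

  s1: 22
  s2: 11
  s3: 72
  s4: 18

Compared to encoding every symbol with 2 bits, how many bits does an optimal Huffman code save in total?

43

Fixed-length: 2 bits × 123 symbols = 246 bits.
Huffman merges:
s2(11) + s4(18) → 29
s1(22) + 29 → 51
51 + s3(72) → 123
Huffman total = 29 + 51 + 123 = 203 bits.
Saving = 246 − 203 = 43 bits.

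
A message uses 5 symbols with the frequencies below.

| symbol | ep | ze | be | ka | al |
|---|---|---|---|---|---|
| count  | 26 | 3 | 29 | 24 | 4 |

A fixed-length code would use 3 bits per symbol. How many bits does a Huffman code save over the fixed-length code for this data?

79

Fixed-length: 3 bits × 86 symbols = 258 bits.
Huffman merges:
combine ze(3), al(4) → 7
combine 7, ka(24) → 31
combine ep(26), be(29) → 55
combine 31, 55 → 86
Huffman total = 7 + 31 + 55 + 86 = 179 bits.
Saving = 258 − 179 = 79 bits.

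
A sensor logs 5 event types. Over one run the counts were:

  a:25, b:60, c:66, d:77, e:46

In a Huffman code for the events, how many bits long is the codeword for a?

Build the tree from the bottom:
combine a(25), e(46) → 71
combine b(60), c(66) → 126
combine 71, d(77) → 148
combine 126, 148 → 274
a's leaf is at depth 3, giving a 3-bit codeword.

3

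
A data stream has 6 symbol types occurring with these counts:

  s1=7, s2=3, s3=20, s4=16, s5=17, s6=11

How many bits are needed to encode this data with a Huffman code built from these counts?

179

Merge the two smallest weights repeatedly:
s2(3) + s1(7) → 10
10 + s6(11) → 21
s4(16) + s5(17) → 33
s3(20) + 21 → 41
33 + 41 → 74
The encoded length is the sum of every internal node's weight: 10 + 21 + 33 + 41 + 74 = 179 bits.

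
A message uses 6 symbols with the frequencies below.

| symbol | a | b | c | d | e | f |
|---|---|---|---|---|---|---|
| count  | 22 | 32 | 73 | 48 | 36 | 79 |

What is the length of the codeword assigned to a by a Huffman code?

Huffman merges, smallest pair first:
merge a(22) and b(32): 54
merge e(36) and d(48): 84
merge 54 and c(73): 127
merge f(79) and 84: 163
merge 127 and 163: 290
a sits 3 levels below the root, so its codeword is 3 bits.

3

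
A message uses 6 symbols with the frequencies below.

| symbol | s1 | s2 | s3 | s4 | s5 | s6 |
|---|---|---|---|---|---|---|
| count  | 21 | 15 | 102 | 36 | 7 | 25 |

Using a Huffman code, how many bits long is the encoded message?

Build the Huffman tree bottom-up:
s5(7) + s2(15) → 22
s1(21) + 22 → 43
s6(25) + s4(36) → 61
43 + 61 → 104
s3(102) + 104 → 206
The encoded length is the sum of every internal node's weight: 22 + 43 + 61 + 104 + 206 = 436 bits.

436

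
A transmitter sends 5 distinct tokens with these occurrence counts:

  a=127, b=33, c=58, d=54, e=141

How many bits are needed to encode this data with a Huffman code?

913

Build the Huffman tree bottom-up:
combine b(33), d(54) → 87
combine c(58), 87 → 145
combine a(127), e(141) → 268
combine 145, 268 → 413
Total encoded bits = sum of merged weights = 87 + 145 + 268 + 413 = 913.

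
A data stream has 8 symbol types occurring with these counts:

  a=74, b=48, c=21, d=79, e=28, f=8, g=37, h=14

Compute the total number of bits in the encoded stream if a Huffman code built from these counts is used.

Greedily combine the two least-frequent nodes:
combine f(8), h(14) → 22
combine c(21), 22 → 43
combine e(28), g(37) → 65
combine 43, b(48) → 91
combine 65, a(74) → 139
combine d(79), 91 → 170
combine 139, 170 → 309
The encoded length is the sum of every internal node's weight: 22 + 43 + 65 + 91 + 139 + 170 + 309 = 839 bits.

839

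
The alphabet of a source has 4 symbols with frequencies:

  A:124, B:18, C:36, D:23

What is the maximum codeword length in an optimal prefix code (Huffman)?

Merge the two lowest-weight nodes at each step:
combine B(18), D(23) → 41
combine C(36), 41 → 77
combine 77, A(124) → 201
Maximum depth reached is 3.

3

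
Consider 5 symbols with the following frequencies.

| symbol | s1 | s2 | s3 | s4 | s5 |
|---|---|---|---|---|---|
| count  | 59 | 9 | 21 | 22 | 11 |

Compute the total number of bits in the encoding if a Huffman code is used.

Build the Huffman tree bottom-up:
merge s2(9) and s5(11): 20
merge 20 and s3(21): 41
merge s4(22) and 41: 63
merge s1(59) and 63: 122
Total encoded bits = sum of merged weights = 20 + 41 + 63 + 122 = 246.

246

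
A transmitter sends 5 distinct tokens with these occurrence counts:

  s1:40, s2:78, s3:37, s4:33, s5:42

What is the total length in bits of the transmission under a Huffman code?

Merge the two smallest weights repeatedly:
merge s4(33) and s3(37): 70
merge s1(40) and s5(42): 82
merge 70 and s2(78): 148
merge 82 and 148: 230
Each symbol's bit-cost is frequency × depth; summing gives 530 bits (equivalently 70 + 82 + 148 + 230).

530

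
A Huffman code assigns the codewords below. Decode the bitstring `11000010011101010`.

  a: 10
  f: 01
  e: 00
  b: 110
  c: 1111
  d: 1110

befedaa

Read left to right; each codeword is recognised as soon as it completes (prefix code):
  110→b | 00→e | 01→f | 00→e | 1110→d | 10→a | 10→a
Decoded message: befedaa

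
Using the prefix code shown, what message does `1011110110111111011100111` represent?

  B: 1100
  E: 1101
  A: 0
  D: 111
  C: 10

Read left to right; each codeword is recognised as soon as it completes (prefix code):
  10→C | 111→D | 10→C | 1101→E | 111→D | 1101→E | 1100→B | 111→D
Decoded message: CDCEDEBD

CDCEDEBD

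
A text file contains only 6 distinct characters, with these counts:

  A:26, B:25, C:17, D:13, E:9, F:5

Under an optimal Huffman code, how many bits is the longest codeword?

Merge the two lowest-weight nodes at each step:
F(5) + E(9) → 14
D(13) + 14 → 27
C(17) + B(25) → 42
A(26) + 27 → 53
42 + 53 → 95
The rarest symbols sit at the bottom; the longest codeword is 4 bits.

4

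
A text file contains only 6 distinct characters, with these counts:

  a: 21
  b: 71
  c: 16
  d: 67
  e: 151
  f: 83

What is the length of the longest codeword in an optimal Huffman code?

Merge the two lowest-weight nodes at each step:
c(16) + a(21) → 37
37 + d(67) → 104
b(71) + f(83) → 154
104 + e(151) → 255
154 + 255 → 409
Maximum depth reached is 4.

4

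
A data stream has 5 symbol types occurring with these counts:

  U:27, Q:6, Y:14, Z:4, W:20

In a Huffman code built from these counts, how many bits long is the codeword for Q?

4

Repeatedly merge the two smallest:
Z(4) + Q(6) → 10
10 + Y(14) → 24
W(20) + 24 → 44
U(27) + 44 → 71
Q's leaf is at depth 4, giving a 4-bit codeword.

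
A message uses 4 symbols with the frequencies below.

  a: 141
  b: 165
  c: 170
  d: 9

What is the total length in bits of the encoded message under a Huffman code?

950

Build the Huffman tree bottom-up:
combine d(9), a(141) → 150
combine 150, b(165) → 315
combine c(170), 315 → 485
Total encoded bits = sum of merged weights = 150 + 315 + 485 = 950.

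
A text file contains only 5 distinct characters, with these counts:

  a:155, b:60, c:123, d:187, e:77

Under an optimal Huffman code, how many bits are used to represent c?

Repeatedly merge the two smallest:
merge b(60) and e(77): 137
merge c(123) and 137: 260
merge a(155) and d(187): 342
merge 260 and 342: 602
c sits 2 levels below the root, so its codeword is 2 bits.

2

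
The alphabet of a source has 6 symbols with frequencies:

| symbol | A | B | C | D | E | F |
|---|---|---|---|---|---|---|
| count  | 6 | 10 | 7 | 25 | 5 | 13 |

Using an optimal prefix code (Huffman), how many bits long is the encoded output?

Build the Huffman tree bottom-up:
combine E(5), A(6) → 11
combine C(7), B(10) → 17
combine 11, F(13) → 24
combine 17, 24 → 41
combine D(25), 41 → 66
Each symbol's bit-cost is frequency × depth; summing gives 159 bits (equivalently 11 + 17 + 24 + 41 + 66).

159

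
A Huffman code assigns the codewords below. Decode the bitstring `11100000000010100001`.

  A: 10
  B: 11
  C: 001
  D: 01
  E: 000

BAEECDED

Read left to right; each codeword is recognised as soon as it completes (prefix code):
  11→B | 10→A | 000→E | 000→E | 001→C | 01→D | 000→E | 01→D
Decoded message: BAEECDED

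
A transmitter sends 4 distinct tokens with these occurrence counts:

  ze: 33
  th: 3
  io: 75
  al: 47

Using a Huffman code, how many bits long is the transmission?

Merge the two smallest weights repeatedly:
merge th(3) and ze(33): 36
merge 36 and al(47): 83
merge io(75) and 83: 158
Total encoded bits = sum of merged weights = 36 + 83 + 158 = 277.

277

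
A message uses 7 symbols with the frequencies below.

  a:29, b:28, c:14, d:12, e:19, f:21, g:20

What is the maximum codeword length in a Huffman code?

4

Merge the two lowest-weight nodes at each step:
d(12) + c(14) → 26
e(19) + g(20) → 39
f(21) + 26 → 47
b(28) + a(29) → 57
39 + 47 → 86
57 + 86 → 143
The first pair merged (d, c) ends up deepest, at depth 4.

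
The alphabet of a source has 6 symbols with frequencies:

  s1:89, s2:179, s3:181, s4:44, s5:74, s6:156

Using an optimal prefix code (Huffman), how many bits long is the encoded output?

1771

Build the Huffman tree bottom-up:
merge s4(44) and s5(74): 118
merge s1(89) and 118: 207
merge s6(156) and s2(179): 335
merge s3(181) and 207: 388
merge 335 and 388: 723
The encoded length is the sum of every internal node's weight: 118 + 207 + 335 + 388 + 723 = 1771 bits.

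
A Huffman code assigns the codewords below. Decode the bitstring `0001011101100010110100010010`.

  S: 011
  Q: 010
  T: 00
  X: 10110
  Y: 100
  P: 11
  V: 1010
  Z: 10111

TQPXTXYQQ

Read left to right; each codeword is recognised as soon as it completes (prefix code):
  00→T | 010→Q | 11→P | 10110→X | 00→T | 10110→X | 100→Y | 010→Q | 010→Q
Decoded message: TQPXTXYQQ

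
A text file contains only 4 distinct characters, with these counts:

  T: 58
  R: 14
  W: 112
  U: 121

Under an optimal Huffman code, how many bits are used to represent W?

Huffman merges, smallest pair first:
combine R(14), T(58) → 72
combine 72, W(112) → 184
combine U(121), 184 → 305
W sits 2 levels below the root, so its codeword is 2 bits.

2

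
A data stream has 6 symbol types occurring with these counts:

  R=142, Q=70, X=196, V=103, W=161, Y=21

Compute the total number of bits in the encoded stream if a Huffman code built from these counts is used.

1671

Greedily combine the two least-frequent nodes:
Y(21) + Q(70) → 91
91 + V(103) → 194
R(142) + W(161) → 303
194 + X(196) → 390
303 + 390 → 693
Total encoded bits = sum of merged weights = 91 + 194 + 303 + 390 + 693 = 1671.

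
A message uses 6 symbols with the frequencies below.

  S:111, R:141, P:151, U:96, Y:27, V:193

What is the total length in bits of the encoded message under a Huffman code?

Merge the two smallest weights repeatedly:
Y(27) + U(96) → 123
S(111) + 123 → 234
R(141) + P(151) → 292
V(193) + 234 → 427
292 + 427 → 719
Each symbol's bit-cost is frequency × depth; summing gives 1795 bits (equivalently 123 + 234 + 292 + 427 + 719).

1795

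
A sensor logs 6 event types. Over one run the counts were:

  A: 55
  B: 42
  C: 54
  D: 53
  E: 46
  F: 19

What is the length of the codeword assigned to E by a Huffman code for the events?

Huffman merges, smallest pair first:
merge F(19) and B(42): 61
merge E(46) and D(53): 99
merge C(54) and A(55): 109
merge 61 and 99: 160
merge 109 and 160: 269
The subtree containing E is merged 3 times, so code length = 3.

3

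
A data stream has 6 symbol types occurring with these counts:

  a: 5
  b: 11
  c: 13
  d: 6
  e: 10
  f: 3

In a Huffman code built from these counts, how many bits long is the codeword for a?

4

Build the tree from the bottom:
merge f(3) and a(5): 8
merge d(6) and 8: 14
merge e(10) and b(11): 21
merge c(13) and 14: 27
merge 21 and 27: 48
a's leaf is at depth 4, giving a 4-bit codeword.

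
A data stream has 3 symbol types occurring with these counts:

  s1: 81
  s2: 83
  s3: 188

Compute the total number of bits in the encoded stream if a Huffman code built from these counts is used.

Build the Huffman tree bottom-up:
s1(81) + s2(83) → 164
164 + s3(188) → 352
Total encoded bits = sum of merged weights = 164 + 352 = 516.

516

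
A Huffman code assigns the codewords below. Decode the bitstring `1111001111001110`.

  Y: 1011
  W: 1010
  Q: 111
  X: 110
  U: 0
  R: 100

Read left to right; each codeword is recognised as soon as it completes (prefix code):
  111→Q | 100→R | 111→Q | 100→R | 111→Q | 0→U
Decoded message: QRQRQU

QRQRQU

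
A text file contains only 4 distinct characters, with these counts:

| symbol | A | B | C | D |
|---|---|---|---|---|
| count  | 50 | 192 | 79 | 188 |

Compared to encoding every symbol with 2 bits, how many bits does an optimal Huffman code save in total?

Fixed-length: 2 bits × 509 symbols = 1018 bits.
Huffman merges:
A(50) + C(79) → 129
129 + D(188) → 317
B(192) + 317 → 509
Huffman total = 129 + 317 + 509 = 955 bits.
Saving = 1018 − 955 = 63 bits.

63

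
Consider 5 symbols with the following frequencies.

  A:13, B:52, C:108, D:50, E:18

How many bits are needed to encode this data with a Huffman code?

Build the Huffman tree bottom-up:
merge A(13) and E(18): 31
merge 31 and D(50): 81
merge B(52) and 81: 133
merge C(108) and 133: 241
Each symbol's bit-cost is frequency × depth; summing gives 486 bits (equivalently 31 + 81 + 133 + 241).

486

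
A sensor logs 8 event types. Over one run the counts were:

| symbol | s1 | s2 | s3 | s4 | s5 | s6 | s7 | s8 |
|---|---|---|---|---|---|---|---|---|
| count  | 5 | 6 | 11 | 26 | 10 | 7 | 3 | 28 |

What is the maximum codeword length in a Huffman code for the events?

4

Merge the two lowest-weight nodes at each step:
combine s7(3), s1(5) → 8
combine s2(6), s6(7) → 13
combine 8, s5(10) → 18
combine s3(11), 13 → 24
combine 18, 24 → 42
combine s4(26), s8(28) → 54
combine 42, 54 → 96
The first pair merged (s7, s1) ends up deepest, at depth 4.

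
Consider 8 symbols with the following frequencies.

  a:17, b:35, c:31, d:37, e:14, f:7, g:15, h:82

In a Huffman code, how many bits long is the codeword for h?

2

Build the tree from the bottom:
merge f(7) and e(14): 21
merge g(15) and a(17): 32
merge 21 and c(31): 52
merge 32 and b(35): 67
merge d(37) and 52: 89
merge 67 and h(82): 149
merge 89 and 149: 238
The subtree containing h is merged 2 times, so code length = 2.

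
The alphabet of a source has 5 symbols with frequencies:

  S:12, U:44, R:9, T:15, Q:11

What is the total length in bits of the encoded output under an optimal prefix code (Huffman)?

185

Greedily combine the two least-frequent nodes:
R(9) + Q(11) → 20
S(12) + T(15) → 27
20 + 27 → 47
U(44) + 47 → 91
Total encoded bits = sum of merged weights = 20 + 27 + 47 + 91 = 185.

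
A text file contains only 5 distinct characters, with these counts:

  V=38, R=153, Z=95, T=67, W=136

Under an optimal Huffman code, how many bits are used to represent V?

Repeatedly merge the two smallest:
V(38) + T(67) → 105
Z(95) + 105 → 200
W(136) + R(153) → 289
200 + 289 → 489
V sits 3 levels below the root, so its codeword is 3 bits.

3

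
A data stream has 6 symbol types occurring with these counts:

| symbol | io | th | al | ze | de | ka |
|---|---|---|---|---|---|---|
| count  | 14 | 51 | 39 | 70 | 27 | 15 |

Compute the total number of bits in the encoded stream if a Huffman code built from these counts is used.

517

Build the Huffman tree bottom-up:
combine io(14), ka(15) → 29
combine de(27), 29 → 56
combine al(39), th(51) → 90
combine 56, ze(70) → 126
combine 90, 126 → 216
Total encoded bits = sum of merged weights = 29 + 56 + 90 + 126 + 216 = 517.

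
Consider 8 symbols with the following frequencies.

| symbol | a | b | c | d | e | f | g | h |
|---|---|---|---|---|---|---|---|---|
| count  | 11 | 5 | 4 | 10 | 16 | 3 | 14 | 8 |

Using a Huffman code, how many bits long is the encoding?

Greedily combine the two least-frequent nodes:
f(3) + c(4) → 7
b(5) + 7 → 12
h(8) + d(10) → 18
a(11) + 12 → 23
g(14) + e(16) → 30
18 + 23 → 41
30 + 41 → 71
The encoded length is the sum of every internal node's weight: 7 + 12 + 18 + 23 + 30 + 41 + 71 = 202 bits.

202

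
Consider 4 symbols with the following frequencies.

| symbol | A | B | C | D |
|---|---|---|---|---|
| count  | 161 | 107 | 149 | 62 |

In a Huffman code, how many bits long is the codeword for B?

Huffman merges, smallest pair first:
merge D(62) and B(107): 169
merge C(149) and A(161): 310
merge 169 and 310: 479
The subtree containing B is merged 2 times, so code length = 2.

2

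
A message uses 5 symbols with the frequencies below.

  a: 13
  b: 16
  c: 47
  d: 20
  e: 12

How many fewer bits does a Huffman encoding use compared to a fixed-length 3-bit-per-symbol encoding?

94

Fixed-length: 3 bits × 108 symbols = 324 bits.
Huffman merges:
combine e(12), a(13) → 25
combine b(16), d(20) → 36
combine 25, 36 → 61
combine c(47), 61 → 108
Huffman total = 25 + 36 + 61 + 108 = 230 bits.
Saving = 324 − 230 = 94 bits.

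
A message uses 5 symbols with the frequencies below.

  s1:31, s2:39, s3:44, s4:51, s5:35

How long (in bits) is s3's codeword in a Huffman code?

Build the tree from the bottom:
s1(31) + s5(35) → 66
s2(39) + s3(44) → 83
s4(51) + 66 → 117
83 + 117 → 200
s3 sits 2 levels below the root, so its codeword is 2 bits.

2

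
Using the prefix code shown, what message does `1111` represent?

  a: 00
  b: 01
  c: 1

cccc

Read left to right; each codeword is recognised as soon as it completes (prefix code):
  1→c | 1→c | 1→c | 1→c
Decoded message: cccc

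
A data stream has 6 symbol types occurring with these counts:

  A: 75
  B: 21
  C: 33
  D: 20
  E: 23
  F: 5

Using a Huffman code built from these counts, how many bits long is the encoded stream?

Merge the two smallest weights repeatedly:
F(5) + D(20) → 25
B(21) + E(23) → 44
25 + C(33) → 58
44 + 58 → 102
A(75) + 102 → 177
The encoded length is the sum of every internal node's weight: 25 + 44 + 58 + 102 + 177 = 406 bits.

406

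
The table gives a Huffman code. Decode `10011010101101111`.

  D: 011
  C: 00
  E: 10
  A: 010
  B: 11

Read left to right; each codeword is recognised as soon as it completes (prefix code):
  10→E | 011→D | 010→A | 10→E | 11→B | 011→D | 11→B
Decoded message: EDAEBDB

EDAEBDB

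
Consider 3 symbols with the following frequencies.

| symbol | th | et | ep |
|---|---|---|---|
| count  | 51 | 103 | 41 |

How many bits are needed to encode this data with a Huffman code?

287

Merge the two smallest weights repeatedly:
combine ep(41), th(51) → 92
combine 92, et(103) → 195
Total encoded bits = sum of merged weights = 92 + 195 = 287.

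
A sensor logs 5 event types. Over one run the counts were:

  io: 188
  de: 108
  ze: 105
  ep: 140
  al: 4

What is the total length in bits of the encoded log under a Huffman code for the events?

1199

Greedily combine the two least-frequent nodes:
combine al(4), ze(105) → 109
combine de(108), 109 → 217
combine ep(140), io(188) → 328
combine 217, 328 → 545
The encoded length is the sum of every internal node's weight: 109 + 217 + 328 + 545 = 1199 bits.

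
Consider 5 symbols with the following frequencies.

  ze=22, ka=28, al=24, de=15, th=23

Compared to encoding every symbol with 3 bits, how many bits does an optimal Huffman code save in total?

Fixed-length: 3 bits × 112 symbols = 336 bits.
Huffman merges:
de(15) + ze(22) → 37
th(23) + al(24) → 47
ka(28) + 37 → 65
47 + 65 → 112
Huffman total = 37 + 47 + 65 + 112 = 261 bits.
Saving = 336 − 261 = 75 bits.

75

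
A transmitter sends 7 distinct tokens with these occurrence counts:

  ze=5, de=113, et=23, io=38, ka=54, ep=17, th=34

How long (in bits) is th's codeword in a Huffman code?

Repeatedly merge the two smallest:
merge ze(5) and ep(17): 22
merge 22 and et(23): 45
merge th(34) and io(38): 72
merge 45 and ka(54): 99
merge 72 and 99: 171
merge de(113) and 171: 284
The subtree containing th is merged 3 times, so code length = 3.

3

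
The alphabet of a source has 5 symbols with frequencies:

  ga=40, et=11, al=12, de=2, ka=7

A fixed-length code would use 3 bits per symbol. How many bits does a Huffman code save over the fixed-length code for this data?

83

Fixed-length: 3 bits × 72 symbols = 216 bits.
Huffman merges:
merge de(2) and ka(7): 9
merge 9 and et(11): 20
merge al(12) and 20: 32
merge 32 and ga(40): 72
Huffman total = 9 + 20 + 32 + 72 = 133 bits.
Saving = 216 − 133 = 83 bits.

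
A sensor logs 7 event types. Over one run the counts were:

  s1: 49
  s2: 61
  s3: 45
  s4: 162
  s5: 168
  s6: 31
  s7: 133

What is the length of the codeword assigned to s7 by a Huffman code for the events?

2

Repeatedly merge the two smallest:
s6(31) + s3(45) → 76
s1(49) + s2(61) → 110
76 + 110 → 186
s7(133) + s4(162) → 295
s5(168) + 186 → 354
295 + 354 → 649
The subtree containing s7 is merged 2 times, so code length = 2.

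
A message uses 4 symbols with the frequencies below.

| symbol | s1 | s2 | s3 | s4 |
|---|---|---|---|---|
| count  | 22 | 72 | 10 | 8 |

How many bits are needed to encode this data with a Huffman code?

Greedily combine the two least-frequent nodes:
s4(8) + s3(10) → 18
18 + s1(22) → 40
40 + s2(72) → 112
Total encoded bits = sum of merged weights = 18 + 40 + 112 = 170.

170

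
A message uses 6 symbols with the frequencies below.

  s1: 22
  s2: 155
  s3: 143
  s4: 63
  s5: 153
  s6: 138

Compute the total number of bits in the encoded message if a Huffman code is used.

1656

Greedily combine the two least-frequent nodes:
s1(22) + s4(63) → 85
85 + s6(138) → 223
s3(143) + s5(153) → 296
s2(155) + 223 → 378
296 + 378 → 674
Total encoded bits = sum of merged weights = 85 + 223 + 296 + 378 + 674 = 1656.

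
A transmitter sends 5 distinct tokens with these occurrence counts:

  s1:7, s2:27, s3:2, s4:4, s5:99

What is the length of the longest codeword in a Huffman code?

4

Merge the two lowest-weight nodes at each step:
merge s3(2) and s4(4): 6
merge 6 and s1(7): 13
merge 13 and s2(27): 40
merge 40 and s5(99): 139
Maximum depth reached is 4.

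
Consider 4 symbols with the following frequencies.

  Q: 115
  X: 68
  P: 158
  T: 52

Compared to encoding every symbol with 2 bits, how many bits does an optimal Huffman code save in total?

38

Fixed-length: 2 bits × 393 symbols = 786 bits.
Huffman merges:
combine T(52), X(68) → 120
combine Q(115), 120 → 235
combine P(158), 235 → 393
Huffman total = 120 + 235 + 393 = 748 bits.
Saving = 786 − 748 = 38 bits.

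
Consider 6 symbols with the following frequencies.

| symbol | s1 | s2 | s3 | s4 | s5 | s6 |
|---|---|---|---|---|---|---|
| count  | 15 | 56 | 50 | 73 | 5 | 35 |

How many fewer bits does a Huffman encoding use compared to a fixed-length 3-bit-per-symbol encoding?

159

Fixed-length: 3 bits × 234 symbols = 702 bits.
Huffman merges:
merge s5(5) and s1(15): 20
merge 20 and s6(35): 55
merge s3(50) and 55: 105
merge s2(56) and s4(73): 129
merge 105 and 129: 234
Huffman total = 20 + 55 + 105 + 129 + 234 = 543 bits.
Saving = 702 − 543 = 159 bits.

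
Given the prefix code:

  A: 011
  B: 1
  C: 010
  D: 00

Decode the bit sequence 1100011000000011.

Read left to right; each codeword is recognised as soon as it completes (prefix code):
  1→B | 1→B | 00→D | 011→A | 00→D | 00→D | 00→D | 011→A
Decoded message: BBDADDDA

BBDADDDA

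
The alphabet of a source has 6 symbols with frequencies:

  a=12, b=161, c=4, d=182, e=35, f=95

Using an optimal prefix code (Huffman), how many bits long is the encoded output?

1009

Merge the two smallest weights repeatedly:
c(4) + a(12) → 16
16 + e(35) → 51
51 + f(95) → 146
146 + b(161) → 307
d(182) + 307 → 489
The encoded length is the sum of every internal node's weight: 16 + 51 + 146 + 307 + 489 = 1009 bits.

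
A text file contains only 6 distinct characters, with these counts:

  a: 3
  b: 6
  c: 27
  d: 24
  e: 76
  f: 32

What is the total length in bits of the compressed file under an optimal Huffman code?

361

Merge the two smallest weights repeatedly:
a(3) + b(6) → 9
9 + d(24) → 33
c(27) + f(32) → 59
33 + 59 → 92
e(76) + 92 → 168
Each symbol's bit-cost is frequency × depth; summing gives 361 bits (equivalently 9 + 33 + 59 + 92 + 168).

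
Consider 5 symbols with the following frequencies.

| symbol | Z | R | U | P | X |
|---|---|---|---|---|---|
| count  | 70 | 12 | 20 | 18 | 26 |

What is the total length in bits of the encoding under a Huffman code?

Build the Huffman tree bottom-up:
R(12) + P(18) → 30
U(20) + X(26) → 46
30 + 46 → 76
Z(70) + 76 → 146
Total encoded bits = sum of merged weights = 30 + 46 + 76 + 146 = 298.

298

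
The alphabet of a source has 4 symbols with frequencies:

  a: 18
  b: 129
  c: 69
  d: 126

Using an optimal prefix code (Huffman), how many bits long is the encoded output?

642

Greedily combine the two least-frequent nodes:
a(18) + c(69) → 87
87 + d(126) → 213
b(129) + 213 → 342
The encoded length is the sum of every internal node's weight: 87 + 213 + 342 = 642 bits.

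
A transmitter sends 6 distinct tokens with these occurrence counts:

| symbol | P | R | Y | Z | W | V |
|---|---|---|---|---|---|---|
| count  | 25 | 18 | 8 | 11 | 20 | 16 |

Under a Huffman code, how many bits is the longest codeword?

Merge the two lowest-weight nodes at each step:
Y(8) + Z(11) → 19
V(16) + R(18) → 34
19 + W(20) → 39
P(25) + 34 → 59
39 + 59 → 98
The rarest symbols sit at the bottom; the longest codeword is 3 bits.

3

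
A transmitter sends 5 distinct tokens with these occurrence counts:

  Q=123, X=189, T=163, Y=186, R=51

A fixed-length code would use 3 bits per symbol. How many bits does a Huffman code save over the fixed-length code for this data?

Fixed-length: 3 bits × 712 symbols = 2136 bits.
Huffman merges:
R(51) + Q(123) → 174
T(163) + 174 → 337
Y(186) + X(189) → 375
337 + 375 → 712
Huffman total = 174 + 337 + 375 + 712 = 1598 bits.
Saving = 2136 − 1598 = 538 bits.

538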